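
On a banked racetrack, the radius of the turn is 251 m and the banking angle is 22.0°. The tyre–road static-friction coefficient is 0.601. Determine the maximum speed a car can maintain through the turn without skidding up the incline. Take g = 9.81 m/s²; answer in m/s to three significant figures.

57.2 m/s

At the maximum speed, friction acts down the slope at its limiting value f = μN. Radially (horizontal, toward centre): N sinθ + μN cosθ = mv²/r. Vertically: N cosθ − μN sinθ = mg.
Dividing: v² = r g (sinθ + μcosθ)/(cosθ − μsinθ).
sinθ + μcosθ = 0.3746 + 0.601×0.9272 = 0.9318; cosθ − μsinθ = 0.9272 − 0.601×0.3746 = 0.7020.
v² = 251 × 9.81 × 0.9318/0.7020 = 3268 m²/s², so v = 57.17 m/s.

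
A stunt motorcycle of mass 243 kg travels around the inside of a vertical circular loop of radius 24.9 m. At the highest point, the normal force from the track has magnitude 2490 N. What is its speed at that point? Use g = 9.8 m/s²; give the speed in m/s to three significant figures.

22.3 m/s

At the top, N + mg = mv²/r, so v = √(r(N/m + g)) = √(24.9 × (2490/243 + 9.8)) = √(24.9 × 20.05) = √499.2 = 22.34 m/s.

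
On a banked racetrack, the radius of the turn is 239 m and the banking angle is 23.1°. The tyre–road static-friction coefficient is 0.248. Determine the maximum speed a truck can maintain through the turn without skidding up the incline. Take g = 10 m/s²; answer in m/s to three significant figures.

42.5 m/s

At the maximum speed, friction acts down the slope at its limiting value f = μN. Radially (horizontal, toward centre): N sinθ + μN cosθ = mv²/r. Vertically: N cosθ − μN sinθ = mg.
Dividing: v² = r g (sinθ + μcosθ)/(cosθ − μsinθ).
sinθ + μcosθ = 0.3923 + 0.248×0.9198 = 0.6205; cosθ − μsinθ = 0.9198 − 0.248×0.3923 = 0.8225.
v² = 239 × 10.0 × 0.6205/0.8225 = 1803 m²/s², so v = 42.46 m/s.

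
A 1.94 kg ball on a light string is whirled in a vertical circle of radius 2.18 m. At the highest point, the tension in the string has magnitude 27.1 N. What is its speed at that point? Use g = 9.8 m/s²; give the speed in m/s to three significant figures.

At the top, T + mg = mv²/r, so v = √(r(T/m + g)) = √(2.18 × (27.1/1.94 + 9.8)) = √(2.18 × 23.77) = √51.82 = 7.198 m/s.

7.20 m/s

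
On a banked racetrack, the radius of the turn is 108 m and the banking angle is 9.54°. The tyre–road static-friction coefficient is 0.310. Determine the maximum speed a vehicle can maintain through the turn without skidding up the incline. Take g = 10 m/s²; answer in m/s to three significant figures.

At the maximum speed, friction acts down the slope at its limiting value f = μN. Radially (horizontal, toward centre): N sinθ + μN cosθ = mv²/r. Vertically: N cosθ − μN sinθ = mg.
Dividing: v² = r g (sinθ + μcosθ)/(cosθ − μsinθ).
sinθ + μcosθ = 0.1657 + 0.310×0.9862 = 0.4714; cosθ − μsinθ = 0.9862 − 0.310×0.1657 = 0.9348.
v² = 108 × 10.0 × 0.4714/0.9348 = 544.7 m²/s², so v = 23.34 m/s.

23.3 m/s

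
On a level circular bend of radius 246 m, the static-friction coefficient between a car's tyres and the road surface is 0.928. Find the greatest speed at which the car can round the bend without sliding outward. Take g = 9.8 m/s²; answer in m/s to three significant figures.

47.3 m/s

The only inward force on a level bend is static friction, so at the limit f_s = μ_s N = μ_s m g = m v²/r.
Mass cancels: v_max = √(μ_s g r) = √(0.928 × 9.8 × 246) = √2237 = 47.30 m/s.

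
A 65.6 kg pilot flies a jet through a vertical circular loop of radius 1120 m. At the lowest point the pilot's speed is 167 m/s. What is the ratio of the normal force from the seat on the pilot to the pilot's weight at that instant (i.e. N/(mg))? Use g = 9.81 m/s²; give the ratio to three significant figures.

At the bottom, N − mg = mv²/r, so N = m(v²/r + g) and N/(mg) = v²/(rg) + 1 = (167)²/(1120 × 9.81) + 1 = 2.538 + 1 = 3.538.

3.54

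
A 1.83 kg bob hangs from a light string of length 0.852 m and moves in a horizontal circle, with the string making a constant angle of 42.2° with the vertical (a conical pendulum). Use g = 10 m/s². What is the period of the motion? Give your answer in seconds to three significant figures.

r = L sinθ = 0.5723 m. From T sinθ = mω²r and T cosθ = mg: tanθ = ω²r/g, so ω² = g tanθ / r = g/(L cosθ).
ω = √(g/(L cosθ)) = √(10.0/(0.852 × 0.7408)) = √15.84 = 3.980 rad/s.
Period = 2π/ω = 1.579 s.

1.58 s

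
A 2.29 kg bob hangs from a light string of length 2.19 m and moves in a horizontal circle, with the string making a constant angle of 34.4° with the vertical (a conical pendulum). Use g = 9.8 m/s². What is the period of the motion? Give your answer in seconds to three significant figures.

2.70 s

r = L sinθ = 1.237 m. From T sinθ = mω²r and T cosθ = mg: tanθ = ω²r/g, so ω² = g tanθ / r = g/(L cosθ).
ω = √(g/(L cosθ)) = √(9.8/(2.19 × 0.8251)) = √5.423 = 2.329 rad/s.
Period = 2π/ω = 2.698 s.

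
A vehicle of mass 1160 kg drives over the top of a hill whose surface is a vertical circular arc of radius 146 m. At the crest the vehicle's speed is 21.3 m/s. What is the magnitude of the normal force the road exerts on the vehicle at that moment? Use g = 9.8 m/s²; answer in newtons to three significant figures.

7760 N

At the crest the centripetal acceleration points downward (toward the centre of the arc), so mg − N = mv²/r.
N = m(g − v²/r) = 1160 × (9.8 − (21.3)²/146) = 1160 × (9.8 − 3.107) = 1160 × 6.693 = 7763 N.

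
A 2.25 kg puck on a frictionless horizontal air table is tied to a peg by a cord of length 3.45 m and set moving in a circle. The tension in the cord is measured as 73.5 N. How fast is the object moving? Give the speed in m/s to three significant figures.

10.6 m/s

T = m v²/r ⇒ v = √(T r / m) = √(73.5 × 3.45 / 2.25) = √112.7 = 10.62 m/s.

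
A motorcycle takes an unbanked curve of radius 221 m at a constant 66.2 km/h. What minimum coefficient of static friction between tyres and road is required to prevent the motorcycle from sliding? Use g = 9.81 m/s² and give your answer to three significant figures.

v = 66.2/3.6 = 18.39 m/s.
Friction provides the centripetal force: μ_s m g = m v²/r, so μ_s = v²/(g r) = (18.39)²/(9.81 × 221) = 338.2/2168 = 0.1560.

0.156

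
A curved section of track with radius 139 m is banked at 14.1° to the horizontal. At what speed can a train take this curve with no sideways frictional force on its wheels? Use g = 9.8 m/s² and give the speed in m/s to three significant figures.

18.5 m/s

On a frictionless banked curve, N sinθ = mv²/r and N cosθ = mg, so tanθ = v²/(rg).
v = √(r g tanθ) = √(139 × 9.8 × tan 14.1°) = √(139 × 9.8 × 0.2512) = √342.2 = 18.50 m/s.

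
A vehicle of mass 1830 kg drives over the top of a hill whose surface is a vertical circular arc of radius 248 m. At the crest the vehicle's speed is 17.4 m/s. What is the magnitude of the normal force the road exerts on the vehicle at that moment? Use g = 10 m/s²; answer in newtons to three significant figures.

At the crest the centripetal acceleration points downward (toward the centre of the arc), so mg − N = mv²/r.
N = m(g − v²/r) = 1830 × (10.0 − (17.4)²/248) = 1830 × (10.0 − 1.221) = 1830 × 8.779 = 16070 N.

16100 N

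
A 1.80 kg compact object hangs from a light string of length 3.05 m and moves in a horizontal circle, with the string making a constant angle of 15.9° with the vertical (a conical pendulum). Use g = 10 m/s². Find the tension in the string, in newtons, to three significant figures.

Vertically the bob has no acceleration, so T cosθ = mg.
T = mg/cosθ = 1.80 × 10.0 / cos 15.9° = 18.00/0.9617 = 18.72 N.

18.7 N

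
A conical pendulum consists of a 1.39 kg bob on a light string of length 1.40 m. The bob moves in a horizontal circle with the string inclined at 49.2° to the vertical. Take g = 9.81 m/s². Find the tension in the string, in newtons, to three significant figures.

Vertically the bob has no acceleration, so T cosθ = mg.
T = mg/cosθ = 1.39 × 9.81 / cos 49.2° = 13.64/0.6534 = 20.87 N.

20.9 N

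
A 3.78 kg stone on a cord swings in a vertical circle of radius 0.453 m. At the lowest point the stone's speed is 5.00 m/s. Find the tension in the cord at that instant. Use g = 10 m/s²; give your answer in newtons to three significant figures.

At the lowest point, T points up (toward the centre) and the weight mg points down (away from the centre), so the net inward force is T − mg = mv²/r.
T = m(v²/r + g) = 3.78 × ((5.00)²/0.453 + 10.0) = 3.78 × (55.19 + 10.0) = 3.78 × 65.19 = 246.4 N.

246 N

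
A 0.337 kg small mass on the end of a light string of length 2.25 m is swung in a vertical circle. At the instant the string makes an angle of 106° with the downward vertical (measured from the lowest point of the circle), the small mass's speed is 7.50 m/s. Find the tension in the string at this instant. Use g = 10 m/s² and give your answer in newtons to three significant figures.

7.50 N

Take the radial direction toward the centre of the circle as positive. The component of the weight along the string toward the centre is −mg cos φ (φ measured from the bottom), so Newton's second law along the string gives T − mg cos φ = m v²/r.
cos 106° = -0.2756, so T = m(v²/r + g cos φ) = 0.337 × ((7.50)²/2.25 + 10.0 × -0.2756) = 0.337 × (25.00 + (-2.756)) = 0.337 × 22.24 = 7.496 N.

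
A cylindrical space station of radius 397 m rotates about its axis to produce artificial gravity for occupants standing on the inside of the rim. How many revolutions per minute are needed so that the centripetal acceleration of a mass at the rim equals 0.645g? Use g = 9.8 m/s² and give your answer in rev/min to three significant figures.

Require ω²r = 0.645g, so ω = √(0.645 × 9.8/397) = 0.1262 rad/s.
In rev/min: ω × 60/(2π) = 0.1262 × 60/(2π) = 1.205 rev/min.

1.20 rev/min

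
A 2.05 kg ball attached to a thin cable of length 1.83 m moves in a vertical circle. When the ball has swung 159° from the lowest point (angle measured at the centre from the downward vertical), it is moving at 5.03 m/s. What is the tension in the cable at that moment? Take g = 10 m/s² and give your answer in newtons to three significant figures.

Take the radial direction toward the centre of the circle as positive. The component of the weight along the string toward the centre is −mg cos φ (φ measured from the bottom), so Newton's second law along the string gives T − mg cos φ = m v²/r.
cos 159° = -0.9336, so T = m(v²/r + g cos φ) = 2.05 × ((5.03)²/1.83 + 10.0 × -0.9336) = 2.05 × (13.83 + (-9.336)) = 2.05 × 4.490 = 9.204 N.

9.20 N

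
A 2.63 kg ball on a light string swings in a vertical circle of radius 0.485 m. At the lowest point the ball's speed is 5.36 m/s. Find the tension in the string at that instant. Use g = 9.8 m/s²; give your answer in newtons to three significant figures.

182 N

At the lowest point, T points up (toward the centre) and the weight mg points down (away from the centre), so the net inward force is T − mg = mv²/r.
T = m(v²/r + g) = 2.63 × ((5.36)²/0.485 + 9.8) = 2.63 × (59.24 + 9.8) = 2.63 × 69.04 = 181.6 N.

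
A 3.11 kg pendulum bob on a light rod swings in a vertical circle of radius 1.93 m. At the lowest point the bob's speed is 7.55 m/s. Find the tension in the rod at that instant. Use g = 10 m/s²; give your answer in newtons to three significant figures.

123 N

At the lowest point, T points up (toward the centre) and the weight mg points down (away from the centre), so the net inward force is T − mg = mv²/r.
T = m(v²/r + g) = 3.11 × ((7.55)²/1.93 + 10.0) = 3.11 × (29.53 + 10.0) = 3.11 × 39.53 = 123.0 N.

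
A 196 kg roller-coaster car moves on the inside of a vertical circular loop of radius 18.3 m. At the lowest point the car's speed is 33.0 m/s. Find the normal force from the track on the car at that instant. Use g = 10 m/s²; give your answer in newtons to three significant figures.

At the lowest point, N points up (toward the centre) and the weight mg points down (away from the centre), so the net inward force is N − mg = mv²/r.
N = m(v²/r + g) = 196 × ((33.0)²/18.3 + 10.0) = 196 × (59.51 + 10.0) = 196 × 69.51 = 13620 N.

13600 N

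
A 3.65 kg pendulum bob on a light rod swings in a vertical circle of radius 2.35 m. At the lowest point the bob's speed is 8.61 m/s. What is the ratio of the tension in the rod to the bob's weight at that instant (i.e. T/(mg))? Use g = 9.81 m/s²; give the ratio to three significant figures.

4.22

At the bottom, T − mg = mv²/r, so T = m(v²/r + g) and T/(mg) = v²/(rg) + 1 = (8.61)²/(2.35 × 9.81) + 1 = 3.216 + 1 = 4.216.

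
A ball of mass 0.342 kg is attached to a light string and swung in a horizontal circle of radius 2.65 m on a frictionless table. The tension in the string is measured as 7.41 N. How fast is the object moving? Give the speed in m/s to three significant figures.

7.58 m/s

T = m v²/r ⇒ v = √(T r / m) = √(7.41 × 2.65 / 0.342) = √57.42 = 7.577 m/s.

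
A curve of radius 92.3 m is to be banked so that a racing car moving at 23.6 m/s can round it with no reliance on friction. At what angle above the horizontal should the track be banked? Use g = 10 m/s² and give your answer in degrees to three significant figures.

31.1°

For a frictionless banked turn: horizontally N sinθ = mv²/r and vertically N cosθ = mg.
Dividing: tanθ = v²/(r g) = (23.6)²/(92.3 × 10.0) = 557.0/923.0 = 0.6034.
θ = arctan(0.6034) = 31.11°.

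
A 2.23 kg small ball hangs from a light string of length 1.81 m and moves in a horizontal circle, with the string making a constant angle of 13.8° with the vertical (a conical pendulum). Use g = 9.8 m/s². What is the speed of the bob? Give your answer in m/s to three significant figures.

The radius of the circle is r = L sinθ = 1.81 × sin 13.8° = 0.4317 m.
Horizontally T sinθ = mv²/r and vertically T cosθ = mg, so tanθ = v²/(rg).
v = √(r g tanθ) = √(0.4317 × 9.8 × 0.2456) = √1.039 = 1.019 m/s.

1.02 m/s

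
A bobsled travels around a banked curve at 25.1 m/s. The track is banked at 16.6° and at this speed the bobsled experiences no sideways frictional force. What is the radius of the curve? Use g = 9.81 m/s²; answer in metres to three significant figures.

215 m

Frictionless banking: tanθ = v²/(rg), so r = v²/(g tanθ).
r = (25.1)²/(9.81 × tan 16.6°) = 630.0/(9.81 × 0.2981) = 630.0/2.924 = 215.4 m.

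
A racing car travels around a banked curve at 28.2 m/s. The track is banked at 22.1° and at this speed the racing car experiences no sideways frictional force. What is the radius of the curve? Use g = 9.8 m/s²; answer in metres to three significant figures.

200 m

Frictionless banking: tanθ = v²/(rg), so r = v²/(g tanθ).
r = (28.2)²/(9.8 × tan 22.1°) = 795.2/(9.8 × 0.4061) = 795.2/3.979 = 199.8 m.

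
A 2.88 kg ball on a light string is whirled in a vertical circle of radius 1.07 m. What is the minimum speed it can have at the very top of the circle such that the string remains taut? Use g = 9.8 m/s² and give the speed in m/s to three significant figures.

At the highest point the centre is directly below, so both the weight and T act inward: T + mg = mv²/r.
At minimum speed T → 0, so mg = mv_min²/r ⇒ v_min = √(g r) = √(9.8 × 1.07) = 3.238 m/s.

3.24 m/s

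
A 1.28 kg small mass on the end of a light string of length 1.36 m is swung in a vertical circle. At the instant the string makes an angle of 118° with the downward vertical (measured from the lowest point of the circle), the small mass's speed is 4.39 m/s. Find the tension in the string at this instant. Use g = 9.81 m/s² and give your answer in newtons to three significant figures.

12.2 N

Take the radial direction toward the centre of the circle as positive. The component of the weight along the string toward the centre is −mg cos φ (φ measured from the bottom), so Newton's second law along the string gives T − mg cos φ = m v²/r.
cos 118° = -0.4695, so T = m(v²/r + g cos φ) = 1.28 × ((4.39)²/1.36 + 9.81 × -0.4695) = 1.28 × (14.17 + (-4.606)) = 1.28 × 9.565 = 12.24 N.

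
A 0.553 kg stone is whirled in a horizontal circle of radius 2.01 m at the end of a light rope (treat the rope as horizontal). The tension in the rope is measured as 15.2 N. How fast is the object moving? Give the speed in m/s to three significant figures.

T = m v²/r ⇒ v = √(T r / m) = √(15.2 × 2.01 / 0.553) = √55.25 = 7.433 m/s.

7.43 m/s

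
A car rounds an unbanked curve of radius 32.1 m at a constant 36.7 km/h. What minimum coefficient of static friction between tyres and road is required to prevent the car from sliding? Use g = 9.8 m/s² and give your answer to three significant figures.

0.330

v = 36.7/3.6 = 10.19 m/s.
Friction provides the centripetal force: μ_s m g = m v²/r, so μ_s = v²/(g r) = (10.19)²/(9.8 × 32.1) = 103.9/314.6 = 0.3304.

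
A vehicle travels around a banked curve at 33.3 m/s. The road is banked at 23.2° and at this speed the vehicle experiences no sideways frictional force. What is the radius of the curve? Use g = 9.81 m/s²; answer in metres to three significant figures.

264 m

Frictionless banking: tanθ = v²/(rg), so r = v²/(g tanθ).
r = (33.3)²/(9.81 × tan 23.2°) = 1109/(9.81 × 0.4286) = 1109/4.205 = 263.7 m.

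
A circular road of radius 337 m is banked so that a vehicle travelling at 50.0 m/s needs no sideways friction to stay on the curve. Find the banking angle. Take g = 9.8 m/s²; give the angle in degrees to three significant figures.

For a frictionless banked turn: horizontally N sinθ = mv²/r and vertically N cosθ = mg.
Dividing: tanθ = v²/(r g) = (50.0)²/(337 × 9.8) = 2500/3303 = 0.7570.
θ = arctan(0.7570) = 37.12°.

37.1°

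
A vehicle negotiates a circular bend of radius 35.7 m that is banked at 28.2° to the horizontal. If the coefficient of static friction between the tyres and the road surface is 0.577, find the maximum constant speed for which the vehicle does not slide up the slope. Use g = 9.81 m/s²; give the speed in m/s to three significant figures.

23.8 m/s

At the maximum speed, friction acts down the slope at its limiting value f = μN. Radially (horizontal, toward centre): N sinθ + μN cosθ = mv²/r. Vertically: N cosθ − μN sinθ = mg.
Dividing: v² = r g (sinθ + μcosθ)/(cosθ − μsinθ).
sinθ + μcosθ = 0.4726 + 0.577×0.8813 = 0.9811; cosθ − μsinθ = 0.8813 − 0.577×0.4726 = 0.6086.
v² = 35.7 × 9.81 × 0.9811/0.6086 = 564.5 m²/s², so v = 23.76 m/s.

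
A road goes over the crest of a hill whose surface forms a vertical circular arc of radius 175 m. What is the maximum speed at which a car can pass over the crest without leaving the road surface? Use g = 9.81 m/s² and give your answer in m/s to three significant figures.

At the crest the centre of the circle is below the car, so the net downward (centripetal) force is mg − N = mv²/r.
The car leaves the road when N → 0, giving v_max = √(g r) = √(9.81 × 175) = 41.43 m/s.

41.4 m/s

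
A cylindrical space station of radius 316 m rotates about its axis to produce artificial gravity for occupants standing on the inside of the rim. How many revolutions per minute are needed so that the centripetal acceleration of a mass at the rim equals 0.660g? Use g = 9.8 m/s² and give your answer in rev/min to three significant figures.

1.37 rev/min

Require ω²r = 0.660g, so ω = √(0.660 × 9.8/316) = 0.1431 rad/s.
In rev/min: ω × 60/(2π) = 0.1431 × 60/(2π) = 1.366 rev/min.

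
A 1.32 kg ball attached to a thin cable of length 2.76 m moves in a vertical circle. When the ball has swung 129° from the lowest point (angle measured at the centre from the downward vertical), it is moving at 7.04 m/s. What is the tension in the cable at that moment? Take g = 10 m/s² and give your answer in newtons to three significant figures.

Take the radial direction toward the centre of the circle as positive. The component of the weight along the string toward the centre is −mg cos φ (φ measured from the bottom), so Newton's second law along the string gives T − mg cos φ = m v²/r.
cos 129° = -0.6293, so T = m(v²/r + g cos φ) = 1.32 × ((7.04)²/2.76 + 10.0 × -0.6293) = 1.32 × (17.96 + (-6.293)) = 1.32 × 11.66 = 15.40 N.

15.4 N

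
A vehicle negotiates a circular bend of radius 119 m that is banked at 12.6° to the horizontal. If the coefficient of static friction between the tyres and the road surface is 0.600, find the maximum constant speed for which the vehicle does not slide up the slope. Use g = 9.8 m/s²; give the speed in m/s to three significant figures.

33.3 m/s

At the maximum speed, friction acts down the slope at its limiting value f = μN. Radially (horizontal, toward centre): N sinθ + μN cosθ = mv²/r. Vertically: N cosθ − μN sinθ = mg.
Dividing: v² = r g (sinθ + μcosθ)/(cosθ − μsinθ).
sinθ + μcosθ = 0.2181 + 0.600×0.9759 = 0.8037; cosθ − μsinθ = 0.9759 − 0.600×0.2181 = 0.8450.
v² = 119 × 9.8 × 0.8037/0.8450 = 1109 m²/s², so v = 33.30 m/s.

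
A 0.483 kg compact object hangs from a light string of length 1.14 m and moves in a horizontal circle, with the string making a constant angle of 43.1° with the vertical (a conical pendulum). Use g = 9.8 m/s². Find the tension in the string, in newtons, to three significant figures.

6.48 N

Vertically the bob has no acceleration, so T cosθ = mg.
T = mg/cosθ = 0.483 × 9.8 / cos 43.1° = 4.733/0.7302 = 6.483 N.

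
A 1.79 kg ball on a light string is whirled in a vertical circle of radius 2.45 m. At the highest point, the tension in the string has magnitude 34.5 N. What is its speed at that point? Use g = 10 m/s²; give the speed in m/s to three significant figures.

At the top, T + mg = mv²/r, so v = √(r(T/m + g)) = √(2.45 × (34.5/1.79 + 10.0)) = √(2.45 × 29.27) = √71.72 = 8.469 m/s.

8.47 m/s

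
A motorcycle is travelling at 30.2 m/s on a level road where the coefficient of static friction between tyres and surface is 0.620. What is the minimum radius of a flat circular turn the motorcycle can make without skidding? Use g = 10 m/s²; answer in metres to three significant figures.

147 m

At the limit, μ_s m g = m v²/r, so r_min = v²/(μ_s g) = (30.2)²/(0.620 × 10.0) = 912.0/6.200 = 147.1 m.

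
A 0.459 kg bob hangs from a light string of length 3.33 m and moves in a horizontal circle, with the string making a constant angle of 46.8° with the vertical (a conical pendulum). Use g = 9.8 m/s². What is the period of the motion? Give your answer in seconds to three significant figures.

r = L sinθ = 2.427 m. From T sinθ = mω²r and T cosθ = mg: tanθ = ω²r/g, so ω² = g tanθ / r = g/(L cosθ).
ω = √(g/(L cosθ)) = √(9.8/(3.33 × 0.6845)) = √4.299 = 2.073 rad/s.
Period = 2π/ω = 3.030 s.

3.03 s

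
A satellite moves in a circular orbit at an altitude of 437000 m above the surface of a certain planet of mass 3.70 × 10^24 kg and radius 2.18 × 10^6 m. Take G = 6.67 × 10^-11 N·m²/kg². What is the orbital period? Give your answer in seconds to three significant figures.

1690 s

r = R + h = 2.18 × 10^6 + 437000 = 2.617 × 10^6 m. Gravity provides the centripetal force: G M m / r² = m v² / r ⇒ v = √(GM/r) = 9711 m/s.
T = 2πr/v = 2π × 2.617 × 10^6 / 9711 = 1693 s.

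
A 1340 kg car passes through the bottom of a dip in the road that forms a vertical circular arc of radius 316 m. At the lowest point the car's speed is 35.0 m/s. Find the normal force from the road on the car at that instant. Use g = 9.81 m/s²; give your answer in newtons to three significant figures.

At the lowest point, N points up (toward the centre) and the weight mg points down (away from the centre), so the net inward force is N − mg = mv²/r.
N = m(v²/r + g) = 1340 × ((35.0)²/316 + 9.81) = 1340 × (3.877 + 9.81) = 1340 × 13.69 = 18340 N.

18300 N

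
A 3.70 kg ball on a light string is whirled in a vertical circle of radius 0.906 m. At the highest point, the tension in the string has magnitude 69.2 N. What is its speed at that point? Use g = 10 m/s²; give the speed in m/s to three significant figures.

At the top, T + mg = mv²/r, so v = √(r(T/m + g)) = √(0.906 × (69.2/3.70 + 10.0)) = √(0.906 × 28.70) = √26.00 = 5.099 m/s.

5.10 m/s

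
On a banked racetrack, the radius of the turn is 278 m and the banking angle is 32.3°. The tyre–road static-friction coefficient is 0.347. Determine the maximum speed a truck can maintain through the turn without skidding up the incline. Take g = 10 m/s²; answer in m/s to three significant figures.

At the maximum speed, friction acts down the slope at its limiting value f = μN. Radially (horizontal, toward centre): N sinθ + μN cosθ = mv²/r. Vertically: N cosθ − μN sinθ = mg.
Dividing: v² = r g (sinθ + μcosθ)/(cosθ − μsinθ).
sinθ + μcosθ = 0.5344 + 0.347×0.8453 = 0.8277; cosθ − μsinθ = 0.8453 − 0.347×0.5344 = 0.6598.
v² = 278 × 10.0 × 0.8277/0.6598 = 3487 m²/s², so v = 59.05 m/s.

59.1 m/s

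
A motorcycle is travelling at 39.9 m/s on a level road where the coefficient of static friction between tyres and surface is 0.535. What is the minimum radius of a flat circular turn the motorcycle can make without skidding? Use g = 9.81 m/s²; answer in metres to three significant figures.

At the limit, μ_s m g = m v²/r, so r_min = v²/(μ_s g) = (39.9)²/(0.535 × 9.81) = 1592/5.248 = 303.3 m.

303 m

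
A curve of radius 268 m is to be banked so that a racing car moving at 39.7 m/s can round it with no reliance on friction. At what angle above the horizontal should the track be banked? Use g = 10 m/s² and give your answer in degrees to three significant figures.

30.5°

With no friction, the horizontal component of the normal force provides the centripetal force: N sinθ = mv²/r, while N cosθ = mg vertically.
Dividing: tanθ = v²/(r g) = (39.7)²/(268 × 10.0) = 1576/2680 = 0.5881.
θ = arctan(0.5881) = 30.46°.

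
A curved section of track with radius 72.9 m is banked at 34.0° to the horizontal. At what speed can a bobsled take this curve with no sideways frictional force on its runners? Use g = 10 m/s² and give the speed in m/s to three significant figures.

On a frictionless banked curve, N sinθ = mv²/r and N cosθ = mg, so tanθ = v²/(rg).
v = √(r g tanθ) = √(72.9 × 10.0 × tan 34.0°) = √(72.9 × 10.0 × 0.6745) = √491.7 = 22.17 m/s.

22.2 m/s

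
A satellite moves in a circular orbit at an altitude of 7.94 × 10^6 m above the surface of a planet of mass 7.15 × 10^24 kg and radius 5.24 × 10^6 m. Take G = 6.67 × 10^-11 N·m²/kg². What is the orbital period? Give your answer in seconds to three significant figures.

13800 s

r = R + h = 5.24 × 10^6 + 7.94 × 10^6 = 1.318 × 10^7 m. Gravity provides the centripetal force: G M m / r² = m v² / r ⇒ v = √(GM/r) = 6015 m/s.
T = 2πr/v = 2π × 1.318 × 10^7 / 6015 = 13770 s.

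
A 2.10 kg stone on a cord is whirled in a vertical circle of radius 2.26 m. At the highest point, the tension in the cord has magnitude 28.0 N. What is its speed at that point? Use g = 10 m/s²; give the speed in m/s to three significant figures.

7.26 m/s

At the top, T + mg = mv²/r, so v = √(r(T/m + g)) = √(2.26 × (28.0/2.10 + 10.0)) = √(2.26 × 23.33) = √52.73 = 7.262 m/s.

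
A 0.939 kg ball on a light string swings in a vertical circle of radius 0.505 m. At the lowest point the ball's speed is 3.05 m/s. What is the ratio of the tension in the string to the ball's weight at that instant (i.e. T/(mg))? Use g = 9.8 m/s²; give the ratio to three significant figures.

At the bottom, T − mg = mv²/r, so T = m(v²/r + g) and T/(mg) = v²/(rg) + 1 = (3.05)²/(0.505 × 9.8) + 1 = 1.880 + 1 = 2.880.

2.88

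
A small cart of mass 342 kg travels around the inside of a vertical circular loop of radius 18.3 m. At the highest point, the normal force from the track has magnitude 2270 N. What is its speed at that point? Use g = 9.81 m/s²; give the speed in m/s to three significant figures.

17.3 m/s

At the top, N + mg = mv²/r, so v = √(r(N/m + g)) = √(18.3 × (2270/342 + 9.81)) = √(18.3 × 16.45) = √301.0 = 17.35 m/s.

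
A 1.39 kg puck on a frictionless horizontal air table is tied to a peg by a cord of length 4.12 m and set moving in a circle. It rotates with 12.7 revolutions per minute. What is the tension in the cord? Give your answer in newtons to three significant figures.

ω = 12.7 rev/min × 2π/60 = 1.330 rad/s, so v = ωr = 1.330 × 4.12 = 5.479 m/s.
The tension is the only horizontal force, so it supplies the full centripetal force: T = m v²/r = 1.39 × (5.479)²/4.12 = 1.39 × 30.02/4.12 = 10.13 N.

10.1 N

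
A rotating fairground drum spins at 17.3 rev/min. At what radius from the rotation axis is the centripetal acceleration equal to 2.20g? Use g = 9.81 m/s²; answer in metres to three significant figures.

6.58 m

ω = 17.3 rev/min × 2π/60 = 1.812 rad/s.
a_c = ω²r = 2.20g ⇒ r = 2.20 × 9.81 / (1.812)² = 21.58/3.282 = 6.576 m.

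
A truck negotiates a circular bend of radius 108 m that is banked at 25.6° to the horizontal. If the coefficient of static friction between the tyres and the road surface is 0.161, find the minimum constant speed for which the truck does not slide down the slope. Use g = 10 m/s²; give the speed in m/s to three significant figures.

17.9 m/s

At the minimum speed, friction acts up the slope at its limiting value f = μN. Radially (horizontal, toward centre): N sinθ − μN cosθ = mv²/r. Vertically: N cosθ + μN sinθ = mg.
Dividing: v² = r g (sinθ − μcosθ)/(cosθ + μsinθ).
sinθ − μcosθ = 0.4321 − 0.161×0.9018 = 0.2869; cosθ + μsinθ = 0.9018 + 0.161×0.4321 = 0.9714.
v² = 108 × 10.0 × 0.2869/0.9714 = 319.0 m²/s², so v = 17.86 m/s.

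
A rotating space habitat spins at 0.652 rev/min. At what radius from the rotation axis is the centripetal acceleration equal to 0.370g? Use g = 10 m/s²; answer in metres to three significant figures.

ω = 0.652 rev/min × 2π/60 = 0.06828 rad/s.
a_c = ω²r = 0.370g ⇒ r = 0.370 × 10.0 / (0.06828)² = 3.700/0.004662 = 793.7 m.

794 m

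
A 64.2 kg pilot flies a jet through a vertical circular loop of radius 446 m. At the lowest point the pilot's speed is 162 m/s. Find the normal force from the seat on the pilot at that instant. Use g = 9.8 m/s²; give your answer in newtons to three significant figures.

At the lowest point, N points up (toward the centre) and the weight mg points down (away from the centre), so the net inward force is N − mg = mv²/r.
N = m(v²/r + g) = 64.2 × ((162)²/446 + 9.8) = 64.2 × (58.84 + 9.8) = 64.2 × 68.64 = 4407 N.

4410 N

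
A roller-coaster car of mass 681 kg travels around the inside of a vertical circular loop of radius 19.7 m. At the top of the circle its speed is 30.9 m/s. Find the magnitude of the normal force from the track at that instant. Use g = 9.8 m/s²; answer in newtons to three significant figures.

At the top, both N and the weight mg point inward (toward the centre), so N + mg = mv²/r.
N = m(v²/r − g) = 681 × ((30.9)²/19.7 − 9.8) = 681 × (48.47 − 9.8) = 681 × 38.67 = 26330 N.

26300 N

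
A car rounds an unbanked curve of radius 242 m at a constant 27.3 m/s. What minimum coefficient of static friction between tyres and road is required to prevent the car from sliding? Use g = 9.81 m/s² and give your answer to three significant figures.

0.314

Friction provides the centripetal force: μ_s m g = m v²/r, so μ_s = v²/(g r) = (27.30)²/(9.81 × 242) = 745.3/2374 = 0.3139.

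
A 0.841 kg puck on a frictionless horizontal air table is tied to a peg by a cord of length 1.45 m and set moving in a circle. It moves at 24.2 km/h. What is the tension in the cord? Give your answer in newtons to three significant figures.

v = 24.2 km/h = 24.2/3.6 = 6.722 m/s.
The tension is the only horizontal force, so it supplies the full centripetal force: T = m v²/r = 0.841 × (6.722)²/1.45 = 0.841 × 45.19/1.45 = 26.21 N.

26.2 N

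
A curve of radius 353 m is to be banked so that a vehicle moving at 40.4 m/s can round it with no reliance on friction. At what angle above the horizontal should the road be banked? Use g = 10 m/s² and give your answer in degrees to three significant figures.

24.8°

With no friction, the horizontal component of the normal force provides the centripetal force: N sinθ = mv²/r, while N cosθ = mg vertically.
Dividing: tanθ = v²/(r g) = (40.4)²/(353 × 10.0) = 1632/3530 = 0.4624.
θ = arctan(0.4624) = 24.81°.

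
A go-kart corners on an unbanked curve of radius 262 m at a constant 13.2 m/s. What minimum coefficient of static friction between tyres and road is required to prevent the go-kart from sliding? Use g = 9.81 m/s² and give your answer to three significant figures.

0.0678

Friction provides the centripetal force: μ_s m g = m v²/r, so μ_s = v²/(g r) = (13.20)²/(9.81 × 262) = 174.2/2570 = 0.06779.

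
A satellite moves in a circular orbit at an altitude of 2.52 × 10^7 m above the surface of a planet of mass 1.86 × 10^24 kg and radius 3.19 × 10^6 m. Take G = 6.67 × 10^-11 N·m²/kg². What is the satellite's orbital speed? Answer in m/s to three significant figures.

Orbital radius r = R + h = 3.19 × 10^6 + 2.52 × 10^7 = 2.839 × 10^7 m.
Gravity supplies the centripetal force: G M m / r² = m v² / r, so v = √(GM/r).
v = √(6.67 × 10^-11 × 1.86 × 10^24 / 2.839 × 10^7) = √(4.370 × 10^6) = 2090 m/s.

2090 m/s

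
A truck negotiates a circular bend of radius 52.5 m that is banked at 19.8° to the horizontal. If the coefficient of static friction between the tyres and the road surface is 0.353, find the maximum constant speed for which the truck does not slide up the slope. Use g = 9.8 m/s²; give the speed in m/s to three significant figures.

At the maximum speed, friction acts down the slope at its limiting value f = μN. Radially (horizontal, toward centre): N sinθ + μN cosθ = mv²/r. Vertically: N cosθ − μN sinθ = mg.
Dividing: v² = r g (sinθ + μcosθ)/(cosθ − μsinθ).
sinθ + μcosθ = 0.3387 + 0.353×0.9409 = 0.6709; cosθ − μsinθ = 0.9409 − 0.353×0.3387 = 0.8213.
v² = 52.5 × 9.8 × 0.6709/0.8213 = 420.3 m²/s², so v = 20.50 m/s.

20.5 m/s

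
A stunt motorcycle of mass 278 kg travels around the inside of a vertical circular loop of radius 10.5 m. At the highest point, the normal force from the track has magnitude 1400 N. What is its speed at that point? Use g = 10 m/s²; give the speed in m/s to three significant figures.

At the top, N + mg = mv²/r, so v = √(r(N/m + g)) = √(10.5 × (1400/278 + 10.0)) = √(10.5 × 15.04) = √157.9 = 12.56 m/s.

12.6 m/s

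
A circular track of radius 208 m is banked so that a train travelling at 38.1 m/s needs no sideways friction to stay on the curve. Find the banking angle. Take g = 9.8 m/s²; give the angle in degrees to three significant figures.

35.5°

For a frictionless banked turn: horizontally N sinθ = mv²/r and vertically N cosθ = mg.
Dividing: tanθ = v²/(r g) = (38.1)²/(208 × 9.8) = 1452/2038 = 0.7121.
θ = arctan(0.7121) = 35.46°.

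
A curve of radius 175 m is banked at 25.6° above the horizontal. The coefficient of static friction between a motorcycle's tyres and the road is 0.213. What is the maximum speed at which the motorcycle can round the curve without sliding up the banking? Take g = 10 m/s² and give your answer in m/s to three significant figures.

At the maximum speed, friction acts down the slope at its limiting value f = μN. Radially (horizontal, toward centre): N sinθ + μN cosθ = mv²/r. Vertically: N cosθ − μN sinθ = mg.
Dividing: v² = r g (sinθ + μcosθ)/(cosθ − μsinθ).
sinθ + μcosθ = 0.4321 + 0.213×0.9018 = 0.6242; cosθ − μsinθ = 0.9018 − 0.213×0.4321 = 0.8098.
v² = 175 × 10.0 × 0.6242/0.8098 = 1349 m²/s², so v = 36.73 m/s.

36.7 m/s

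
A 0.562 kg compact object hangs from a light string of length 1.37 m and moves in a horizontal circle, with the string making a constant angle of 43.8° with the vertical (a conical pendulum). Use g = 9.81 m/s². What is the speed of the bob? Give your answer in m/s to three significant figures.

2.99 m/s

The radius of the circle is r = L sinθ = 1.37 × sin 43.8° = 0.9482 m.
Horizontally T sinθ = mv²/r and vertically T cosθ = mg, so tanθ = v²/(rg).
v = √(r g tanθ) = √(0.9482 × 9.81 × 0.9590) = √8.920 = 2.987 m/s.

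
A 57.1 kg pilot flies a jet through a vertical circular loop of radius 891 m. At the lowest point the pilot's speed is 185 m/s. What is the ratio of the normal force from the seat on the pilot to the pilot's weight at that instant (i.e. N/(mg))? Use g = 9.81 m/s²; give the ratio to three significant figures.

4.92

At the bottom, N − mg = mv²/r, so N = m(v²/r + g) and N/(mg) = v²/(rg) + 1 = (185)²/(891 × 9.81) + 1 = 3.916 + 1 = 4.916.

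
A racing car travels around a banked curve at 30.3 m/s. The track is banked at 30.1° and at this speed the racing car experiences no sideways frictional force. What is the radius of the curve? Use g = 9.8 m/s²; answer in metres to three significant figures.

162 m

Frictionless banking: tanθ = v²/(rg), so r = v²/(g tanθ).
r = (30.3)²/(9.8 × tan 30.1°) = 918.1/(9.8 × 0.5797) = 918.1/5.681 = 161.6 m.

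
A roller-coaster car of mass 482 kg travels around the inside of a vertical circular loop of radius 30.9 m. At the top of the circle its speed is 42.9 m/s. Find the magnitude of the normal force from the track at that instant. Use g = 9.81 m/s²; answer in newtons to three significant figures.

At the top, both N and the weight mg point inward (toward the centre), so N + mg = mv²/r.
N = m(v²/r − g) = 482 × ((42.9)²/30.9 − 9.81) = 482 × (59.56 − 9.81) = 482 × 49.75 = 23980 N.

24000 N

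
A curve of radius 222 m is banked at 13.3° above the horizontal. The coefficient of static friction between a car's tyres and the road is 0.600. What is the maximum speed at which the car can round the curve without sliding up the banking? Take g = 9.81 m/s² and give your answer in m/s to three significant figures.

46.1 m/s

At the maximum speed, friction acts down the slope at its limiting value f = μN. Radially (horizontal, toward centre): N sinθ + μN cosθ = mv²/r. Vertically: N cosθ − μN sinθ = mg.
Dividing: v² = r g (sinθ + μcosθ)/(cosθ − μsinθ).
sinθ + μcosθ = 0.2300 + 0.600×0.9732 = 0.8140; cosθ − μsinθ = 0.9732 − 0.600×0.2300 = 0.8351.
v² = 222 × 9.81 × 0.8140/0.8351 = 2123 m²/s², so v = 46.07 m/s.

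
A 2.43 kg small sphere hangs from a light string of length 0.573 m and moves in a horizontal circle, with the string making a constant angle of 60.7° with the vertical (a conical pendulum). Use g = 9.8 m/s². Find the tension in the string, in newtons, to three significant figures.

Vertically the bob has no acceleration, so T cosθ = mg.
T = mg/cosθ = 2.43 × 9.8 / cos 60.7° = 23.81/0.4894 = 48.66 N.

48.7 N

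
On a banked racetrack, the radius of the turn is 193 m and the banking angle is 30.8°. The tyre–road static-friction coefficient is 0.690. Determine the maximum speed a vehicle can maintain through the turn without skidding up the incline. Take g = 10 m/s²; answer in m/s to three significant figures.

64.9 m/s

At the maximum speed, friction acts down the slope at its limiting value f = μN. Radially (horizontal, toward centre): N sinθ + μN cosθ = mv²/r. Vertically: N cosθ − μN sinθ = mg.
Dividing: v² = r g (sinθ + μcosθ)/(cosθ − μsinθ).
sinθ + μcosθ = 0.5120 + 0.690×0.8590 = 1.105; cosθ − μsinθ = 0.8590 − 0.690×0.5120 = 0.5057.
v² = 193 × 10.0 × 1.105/0.5057 = 4217 m²/s², so v = 64.94 m/s.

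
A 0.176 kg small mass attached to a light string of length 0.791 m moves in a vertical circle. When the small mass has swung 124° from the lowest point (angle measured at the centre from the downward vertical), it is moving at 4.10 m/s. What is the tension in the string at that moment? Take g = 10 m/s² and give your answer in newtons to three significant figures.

Take the radial direction toward the centre of the circle as positive. The component of the weight along the string toward the centre is −mg cos φ (φ measured from the bottom), so Newton's second law along the string gives T − mg cos φ = m v²/r.
cos 124° = -0.5592, so T = m(v²/r + g cos φ) = 0.176 × ((4.10)²/0.791 + 10.0 × -0.5592) = 0.176 × (21.25 + (-5.592)) = 0.176 × 15.66 = 2.756 N.

2.76 N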